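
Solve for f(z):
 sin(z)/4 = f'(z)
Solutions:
 f(z) = C1 - cos(z)/4


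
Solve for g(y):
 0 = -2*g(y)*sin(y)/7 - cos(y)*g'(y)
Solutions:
 g(y) = C1*cos(y)^(2/7)


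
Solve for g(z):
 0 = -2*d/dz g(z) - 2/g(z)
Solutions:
 g(z) = -sqrt(C1 - 2*z)
 g(z) = sqrt(C1 - 2*z)


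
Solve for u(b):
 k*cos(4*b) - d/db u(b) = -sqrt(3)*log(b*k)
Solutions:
 u(b) = C1 + sqrt(3)*b*(log(b*k) - 1) + k*sin(4*b)/4


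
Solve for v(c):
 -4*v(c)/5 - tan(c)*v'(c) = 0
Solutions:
 v(c) = C1/sin(c)^(4/5)


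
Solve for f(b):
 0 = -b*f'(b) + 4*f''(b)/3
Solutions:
 f(b) = C1 + C2*erfi(sqrt(6)*b/4)


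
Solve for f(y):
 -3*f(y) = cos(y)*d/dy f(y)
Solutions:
 f(y) = C1*(sin(y) - 1)^(3/2)/(sin(y) + 1)^(3/2)


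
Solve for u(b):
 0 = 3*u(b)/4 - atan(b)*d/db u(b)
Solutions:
 u(b) = C1*exp(3*Integral(1/atan(b), b)/4)


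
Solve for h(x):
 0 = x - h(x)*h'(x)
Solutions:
 h(x) = -sqrt(C1 + x^2)
 h(x) = sqrt(C1 + x^2)


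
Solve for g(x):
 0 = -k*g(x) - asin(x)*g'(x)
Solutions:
 g(x) = C1*exp(-k*Integral(1/asin(x), x))


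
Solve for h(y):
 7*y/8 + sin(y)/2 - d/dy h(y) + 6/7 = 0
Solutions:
 h(y) = C1 + 7*y^2/16 + 6*y/7 - cos(y)/2


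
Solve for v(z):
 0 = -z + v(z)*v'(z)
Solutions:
 v(z) = -sqrt(C1 + z^2)
 v(z) = sqrt(C1 + z^2)


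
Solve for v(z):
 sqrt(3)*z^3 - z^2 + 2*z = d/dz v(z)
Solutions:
 v(z) = C1 + sqrt(3)*z^4/4 - z^3/3 + z^2


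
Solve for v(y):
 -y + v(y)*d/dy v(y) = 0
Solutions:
 v(y) = -sqrt(C1 + y^2)
 v(y) = sqrt(C1 + y^2)


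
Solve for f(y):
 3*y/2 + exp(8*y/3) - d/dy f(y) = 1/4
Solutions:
 f(y) = C1 + 3*y^2/4 - y/4 + 3*exp(8*y/3)/8


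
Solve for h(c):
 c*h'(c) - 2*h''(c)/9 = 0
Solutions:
 h(c) = C1 + C2*erfi(3*c/2)


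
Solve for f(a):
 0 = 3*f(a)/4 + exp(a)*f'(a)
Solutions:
 f(a) = C1*exp(3*exp(-a)/4)


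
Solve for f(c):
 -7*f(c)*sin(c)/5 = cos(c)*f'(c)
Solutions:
 f(c) = C1*cos(c)^(7/5)


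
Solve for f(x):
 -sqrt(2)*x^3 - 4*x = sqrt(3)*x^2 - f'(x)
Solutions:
 f(x) = C1 + sqrt(2)*x^4/4 + sqrt(3)*x^3/3 + 2*x^2


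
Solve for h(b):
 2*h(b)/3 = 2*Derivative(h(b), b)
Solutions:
 h(b) = C1*exp(b/3)


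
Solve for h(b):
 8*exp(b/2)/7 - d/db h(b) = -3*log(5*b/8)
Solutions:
 h(b) = C1 + 3*b*log(b) + 3*b*(-3*log(2) - 1 + log(5)) + 16*exp(b/2)/7


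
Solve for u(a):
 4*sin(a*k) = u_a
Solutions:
 u(a) = C1 - 4*cos(a*k)/k


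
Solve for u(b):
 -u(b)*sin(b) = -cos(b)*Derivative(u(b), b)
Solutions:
 u(b) = C1/cos(b)


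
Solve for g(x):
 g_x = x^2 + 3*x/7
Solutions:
 g(x) = C1 + x^3/3 + 3*x^2/14


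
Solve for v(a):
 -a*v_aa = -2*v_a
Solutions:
 v(a) = C1 + C2*a^3


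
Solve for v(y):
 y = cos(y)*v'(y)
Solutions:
 v(y) = C1 + Integral(y/cos(y), y)


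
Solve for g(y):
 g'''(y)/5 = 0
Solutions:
 g(y) = C1 + C2*y + C3*y^2


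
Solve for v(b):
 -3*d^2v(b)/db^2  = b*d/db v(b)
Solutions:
 v(b) = C1 + C2*erf(sqrt(6)*b/6)


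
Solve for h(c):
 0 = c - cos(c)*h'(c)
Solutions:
 h(c) = C1 + Integral(c/cos(c), c)


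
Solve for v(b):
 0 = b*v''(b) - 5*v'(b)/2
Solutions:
 v(b) = C1 + C2*b^(7/2)


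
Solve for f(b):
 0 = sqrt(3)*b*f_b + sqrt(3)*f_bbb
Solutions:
 f(b) = C1 + Integral(C2*airyai(-b) + C3*airybi(-b), b)


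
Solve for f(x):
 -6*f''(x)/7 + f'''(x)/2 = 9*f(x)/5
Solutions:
 f(x) = C1*exp(x*(-5^(2/3)*(21*sqrt(26089) + 3407)^(1/3) - 80*5^(1/3)/(21*sqrt(26089) + 3407)^(1/3) + 40)/70)*sin(sqrt(3)*5^(1/3)*x*(-5^(1/3)*(21*sqrt(26089) + 3407)^(1/3) + 80/(21*sqrt(26089) + 3407)^(1/3))/70) + C2*exp(x*(-5^(2/3)*(21*sqrt(26089) + 3407)^(1/3) - 80*5^(1/3)/(21*sqrt(26089) + 3407)^(1/3) + 40)/70)*cos(sqrt(3)*5^(1/3)*x*(-5^(1/3)*(21*sqrt(26089) + 3407)^(1/3) + 80/(21*sqrt(26089) + 3407)^(1/3))/70) + C3*exp(x*(80*5^(1/3)/(21*sqrt(26089) + 3407)^(1/3) + 20 + 5^(2/3)*(21*sqrt(26089) + 3407)^(1/3))/35)


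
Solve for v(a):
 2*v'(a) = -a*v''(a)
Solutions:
 v(a) = C1 + C2/a


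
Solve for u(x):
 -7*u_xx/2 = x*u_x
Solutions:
 u(x) = C1 + C2*erf(sqrt(7)*x/7)


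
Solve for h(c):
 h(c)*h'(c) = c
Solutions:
 h(c) = -sqrt(C1 + c^2)
 h(c) = sqrt(C1 + c^2)


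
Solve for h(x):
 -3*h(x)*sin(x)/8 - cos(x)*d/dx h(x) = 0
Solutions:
 h(x) = C1*cos(x)^(3/8)


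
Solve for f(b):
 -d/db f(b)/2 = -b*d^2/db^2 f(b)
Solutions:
 f(b) = C1 + C2*b^(3/2)


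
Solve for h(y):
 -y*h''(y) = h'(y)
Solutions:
 h(y) = C1 + C2*log(y)


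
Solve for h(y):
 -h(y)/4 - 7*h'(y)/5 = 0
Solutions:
 h(y) = C1*exp(-5*y/28)


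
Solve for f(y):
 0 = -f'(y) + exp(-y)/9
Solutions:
 f(y) = C1 - exp(-y)/9


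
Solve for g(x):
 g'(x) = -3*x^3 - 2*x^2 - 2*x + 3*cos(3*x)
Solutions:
 g(x) = C1 - 3*x^4/4 - 2*x^3/3 - x^2 + sin(3*x)


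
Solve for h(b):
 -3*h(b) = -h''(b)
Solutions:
 h(b) = C1*exp(-sqrt(3)*b) + C2*exp(sqrt(3)*b)


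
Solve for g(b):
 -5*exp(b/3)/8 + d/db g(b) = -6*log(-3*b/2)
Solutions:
 g(b) = C1 - 6*b*log(-b) + 6*b*(-log(3) + log(2) + 1) + 15*exp(b/3)/8


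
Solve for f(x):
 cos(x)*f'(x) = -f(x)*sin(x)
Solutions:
 f(x) = C1*cos(x)


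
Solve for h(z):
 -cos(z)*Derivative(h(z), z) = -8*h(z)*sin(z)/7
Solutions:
 h(z) = C1/cos(z)^(8/7)


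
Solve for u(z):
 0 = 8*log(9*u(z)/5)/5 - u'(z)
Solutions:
 -5*Integral(1/(log(_y) - log(5) + 2*log(3)), (_y, u(z)))/8 = C1 - z


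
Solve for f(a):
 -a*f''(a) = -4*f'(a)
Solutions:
 f(a) = C1 + C2*a^5


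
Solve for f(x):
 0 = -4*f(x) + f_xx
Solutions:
 f(x) = C1*exp(-2*x) + C2*exp(2*x)


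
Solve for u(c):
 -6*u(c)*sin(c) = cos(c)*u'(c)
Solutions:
 u(c) = C1*cos(c)^6


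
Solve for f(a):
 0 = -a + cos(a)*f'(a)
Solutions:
 f(a) = C1 + Integral(a/cos(a), a)


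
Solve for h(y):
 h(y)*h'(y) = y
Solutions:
 h(y) = -sqrt(C1 + y^2)
 h(y) = sqrt(C1 + y^2)


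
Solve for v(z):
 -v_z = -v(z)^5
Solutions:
 v(z) = -(-1/(C1 + 4*z))^(1/4)
 v(z) = (-1/(C1 + 4*z))^(1/4)
 v(z) = -I*(-1/(C1 + 4*z))^(1/4)
 v(z) = I*(-1/(C1 + 4*z))^(1/4)


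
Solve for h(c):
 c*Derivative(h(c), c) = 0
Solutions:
 h(c) = C1


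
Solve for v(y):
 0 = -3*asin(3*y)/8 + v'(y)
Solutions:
 v(y) = C1 + 3*y*asin(3*y)/8 + sqrt(1 - 9*y^2)/8


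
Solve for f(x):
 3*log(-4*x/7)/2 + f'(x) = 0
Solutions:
 f(x) = C1 - 3*x*log(-x)/2 + x*(-3*log(2) + 3/2 + 3*log(7)/2)


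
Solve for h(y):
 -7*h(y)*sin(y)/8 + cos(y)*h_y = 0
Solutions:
 h(y) = C1/cos(y)^(7/8)


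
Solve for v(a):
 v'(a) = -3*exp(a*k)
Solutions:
 v(a) = C1 - 3*exp(a*k)/k


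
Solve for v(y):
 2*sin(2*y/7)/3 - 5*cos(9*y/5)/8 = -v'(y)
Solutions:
 v(y) = C1 + 25*sin(9*y/5)/72 + 7*cos(2*y/7)/3


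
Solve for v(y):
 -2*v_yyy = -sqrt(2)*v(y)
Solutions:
 v(y) = C3*exp(2^(5/6)*y/2) + (C1*sin(2^(5/6)*sqrt(3)*y/4) + C2*cos(2^(5/6)*sqrt(3)*y/4))*exp(-2^(5/6)*y/4)


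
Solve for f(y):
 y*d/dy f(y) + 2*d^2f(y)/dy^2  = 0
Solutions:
 f(y) = C1 + C2*erf(y/2)


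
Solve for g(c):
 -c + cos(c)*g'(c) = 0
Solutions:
 g(c) = C1 + Integral(c/cos(c), c)


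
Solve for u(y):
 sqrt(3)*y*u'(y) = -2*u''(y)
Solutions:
 u(y) = C1 + C2*erf(3^(1/4)*y/2)


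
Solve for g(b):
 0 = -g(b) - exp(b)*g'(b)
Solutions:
 g(b) = C1*exp(exp(-b))


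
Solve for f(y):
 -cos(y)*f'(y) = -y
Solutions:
 f(y) = C1 + Integral(y/cos(y), y)


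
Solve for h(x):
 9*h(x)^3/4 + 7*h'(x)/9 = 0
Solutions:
 h(x) = -sqrt(14)*sqrt(-1/(C1 - 81*x))
 h(x) = sqrt(14)*sqrt(-1/(C1 - 81*x))


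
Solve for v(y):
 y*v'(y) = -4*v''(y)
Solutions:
 v(y) = C1 + C2*erf(sqrt(2)*y/4)


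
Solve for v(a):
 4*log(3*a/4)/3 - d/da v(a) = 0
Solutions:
 v(a) = C1 + 4*a*log(a)/3 - 8*a*log(2)/3 - 4*a/3 + 4*a*log(3)/3


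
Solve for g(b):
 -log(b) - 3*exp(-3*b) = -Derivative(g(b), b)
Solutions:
 g(b) = C1 + b*log(b) - b - exp(-3*b)


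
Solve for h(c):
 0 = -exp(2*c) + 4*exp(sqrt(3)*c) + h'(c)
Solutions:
 h(c) = C1 + exp(2*c)/2 - 4*sqrt(3)*exp(sqrt(3)*c)/3


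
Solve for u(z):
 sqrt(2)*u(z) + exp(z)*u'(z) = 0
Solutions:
 u(z) = C1*exp(sqrt(2)*exp(-z))


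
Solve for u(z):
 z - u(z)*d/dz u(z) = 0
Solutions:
 u(z) = -sqrt(C1 + z^2)
 u(z) = sqrt(C1 + z^2)


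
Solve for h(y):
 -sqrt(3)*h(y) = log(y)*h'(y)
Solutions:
 h(y) = C1*exp(-sqrt(3)*li(y))


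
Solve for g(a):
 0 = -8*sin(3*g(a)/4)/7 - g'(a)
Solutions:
 8*a/7 + 2*log(cos(3*g(a)/4) - 1)/3 - 2*log(cos(3*g(a)/4) + 1)/3 = C1


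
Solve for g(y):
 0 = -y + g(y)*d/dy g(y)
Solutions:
 g(y) = -sqrt(C1 + y^2)
 g(y) = sqrt(C1 + y^2)


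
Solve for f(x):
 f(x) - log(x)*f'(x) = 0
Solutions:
 f(x) = C1*exp(li(x))


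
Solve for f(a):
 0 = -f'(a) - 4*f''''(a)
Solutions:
 f(a) = C1 + C4*exp(-2^(1/3)*a/2) + (C2*sin(2^(1/3)*sqrt(3)*a/4) + C3*cos(2^(1/3)*sqrt(3)*a/4))*exp(2^(1/3)*a/4)


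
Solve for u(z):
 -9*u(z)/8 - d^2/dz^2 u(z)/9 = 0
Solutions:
 u(z) = C1*sin(9*sqrt(2)*z/4) + C2*cos(9*sqrt(2)*z/4)


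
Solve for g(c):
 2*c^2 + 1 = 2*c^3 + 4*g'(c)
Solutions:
 g(c) = C1 - c^4/8 + c^3/6 + c/4


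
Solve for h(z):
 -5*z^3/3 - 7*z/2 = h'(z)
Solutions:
 h(z) = C1 - 5*z^4/12 - 7*z^2/4


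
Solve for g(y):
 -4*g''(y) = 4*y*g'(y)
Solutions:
 g(y) = C1 + C2*erf(sqrt(2)*y/2)


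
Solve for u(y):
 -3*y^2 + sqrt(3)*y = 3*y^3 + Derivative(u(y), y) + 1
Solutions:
 u(y) = C1 - 3*y^4/4 - y^3 + sqrt(3)*y^2/2 - y


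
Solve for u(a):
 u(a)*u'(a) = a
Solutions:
 u(a) = -sqrt(C1 + a^2)
 u(a) = sqrt(C1 + a^2)


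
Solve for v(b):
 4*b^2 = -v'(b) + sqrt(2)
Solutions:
 v(b) = C1 - 4*b^3/3 + sqrt(2)*b


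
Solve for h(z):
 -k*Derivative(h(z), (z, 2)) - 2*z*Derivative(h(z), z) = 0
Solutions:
 h(z) = C1 + C2*sqrt(k)*erf(z*sqrt(1/k))


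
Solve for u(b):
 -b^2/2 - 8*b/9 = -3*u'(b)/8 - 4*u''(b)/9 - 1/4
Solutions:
 u(b) = C1 + C2*exp(-27*b/32) + 4*b^3/9 - 32*b^2/81 + 590*b/2187


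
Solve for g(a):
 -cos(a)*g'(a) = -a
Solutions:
 g(a) = C1 + Integral(a/cos(a), a)


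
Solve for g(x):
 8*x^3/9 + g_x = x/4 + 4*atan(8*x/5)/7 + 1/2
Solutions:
 g(x) = C1 - 2*x^4/9 + x^2/8 + 4*x*atan(8*x/5)/7 + x/2 - 5*log(64*x^2 + 25)/28


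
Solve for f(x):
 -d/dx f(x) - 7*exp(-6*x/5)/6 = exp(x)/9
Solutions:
 f(x) = C1 - exp(x)/9 + 35*exp(-6*x/5)/36


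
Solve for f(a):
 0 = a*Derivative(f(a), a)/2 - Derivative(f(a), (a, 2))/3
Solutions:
 f(a) = C1 + C2*erfi(sqrt(3)*a/2)


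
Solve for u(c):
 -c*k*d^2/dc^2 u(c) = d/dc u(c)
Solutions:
 u(c) = C1 + c^(((re(k) - 1)*re(k) + im(k)^2)/(re(k)^2 + im(k)^2))*(C2*sin(log(c)*Abs(im(k))/(re(k)^2 + im(k)^2)) + C3*cos(log(c)*im(k)/(re(k)^2 + im(k)^2)))


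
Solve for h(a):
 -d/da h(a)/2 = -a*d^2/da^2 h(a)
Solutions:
 h(a) = C1 + C2*a^(3/2)


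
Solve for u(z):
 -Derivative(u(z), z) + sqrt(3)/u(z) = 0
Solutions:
 u(z) = -sqrt(C1 + 2*sqrt(3)*z)
 u(z) = sqrt(C1 + 2*sqrt(3)*z)


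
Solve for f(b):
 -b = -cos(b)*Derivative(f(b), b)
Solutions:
 f(b) = C1 + Integral(b/cos(b), b)


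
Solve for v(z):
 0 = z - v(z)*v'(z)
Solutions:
 v(z) = -sqrt(C1 + z^2)
 v(z) = sqrt(C1 + z^2)


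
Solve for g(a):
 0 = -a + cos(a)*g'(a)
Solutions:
 g(a) = C1 + Integral(a/cos(a), a)


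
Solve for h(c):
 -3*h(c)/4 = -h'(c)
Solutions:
 h(c) = C1*exp(3*c/4)


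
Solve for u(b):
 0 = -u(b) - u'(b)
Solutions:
 u(b) = C1*exp(-b)


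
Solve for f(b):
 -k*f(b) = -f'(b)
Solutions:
 f(b) = C1*exp(b*k)


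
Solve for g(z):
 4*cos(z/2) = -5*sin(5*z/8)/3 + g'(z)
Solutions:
 g(z) = C1 + 8*sin(z/2) - 8*cos(5*z/8)/3


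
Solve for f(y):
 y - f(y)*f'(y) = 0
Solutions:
 f(y) = -sqrt(C1 + y^2)
 f(y) = sqrt(C1 + y^2)


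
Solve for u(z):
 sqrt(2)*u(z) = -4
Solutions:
 u(z) = -2*sqrt(2)


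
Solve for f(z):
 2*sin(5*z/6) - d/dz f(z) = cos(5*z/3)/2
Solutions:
 f(z) = C1 - 3*sin(5*z/3)/10 - 12*cos(5*z/6)/5


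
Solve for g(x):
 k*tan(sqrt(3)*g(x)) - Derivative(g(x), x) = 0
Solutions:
 g(x) = sqrt(3)*(pi - asin(C1*exp(sqrt(3)*k*x)))/3
 g(x) = sqrt(3)*asin(C1*exp(sqrt(3)*k*x))/3


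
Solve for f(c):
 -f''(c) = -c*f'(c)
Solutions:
 f(c) = C1 + C2*erfi(sqrt(2)*c/2)


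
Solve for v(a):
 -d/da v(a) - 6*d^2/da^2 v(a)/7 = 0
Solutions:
 v(a) = C1 + C2*exp(-7*a/6)


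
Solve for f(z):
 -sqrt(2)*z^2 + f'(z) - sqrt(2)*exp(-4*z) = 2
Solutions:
 f(z) = C1 + sqrt(2)*z^3/3 + 2*z - sqrt(2)*exp(-4*z)/4


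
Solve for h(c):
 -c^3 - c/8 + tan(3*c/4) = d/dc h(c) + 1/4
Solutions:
 h(c) = C1 - c^4/4 - c^2/16 - c/4 - 4*log(cos(3*c/4))/3


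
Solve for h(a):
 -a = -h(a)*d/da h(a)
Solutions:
 h(a) = -sqrt(C1 + a^2)
 h(a) = sqrt(C1 + a^2)


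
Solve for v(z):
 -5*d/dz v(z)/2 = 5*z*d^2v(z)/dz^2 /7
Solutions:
 v(z) = C1 + C2/z^(5/2)


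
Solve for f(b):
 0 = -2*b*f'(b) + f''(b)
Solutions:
 f(b) = C1 + C2*erfi(b)


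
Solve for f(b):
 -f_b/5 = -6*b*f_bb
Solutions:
 f(b) = C1 + C2*b^(31/30)


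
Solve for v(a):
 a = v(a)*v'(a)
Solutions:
 v(a) = -sqrt(C1 + a^2)
 v(a) = sqrt(C1 + a^2)


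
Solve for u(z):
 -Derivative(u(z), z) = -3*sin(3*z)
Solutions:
 u(z) = C1 - cos(3*z)


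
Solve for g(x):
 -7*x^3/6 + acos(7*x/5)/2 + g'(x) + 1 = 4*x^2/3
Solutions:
 g(x) = C1 + 7*x^4/24 + 4*x^3/9 - x*acos(7*x/5)/2 - x + sqrt(25 - 49*x^2)/14


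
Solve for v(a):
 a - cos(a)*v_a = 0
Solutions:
 v(a) = C1 + Integral(a/cos(a), a)


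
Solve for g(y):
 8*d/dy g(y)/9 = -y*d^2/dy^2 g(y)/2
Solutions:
 g(y) = C1 + C2/y^(7/9)


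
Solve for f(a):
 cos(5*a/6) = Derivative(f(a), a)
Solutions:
 f(a) = C1 + 6*sin(5*a/6)/5


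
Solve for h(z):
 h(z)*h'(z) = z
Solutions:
 h(z) = -sqrt(C1 + z^2)
 h(z) = sqrt(C1 + z^2)


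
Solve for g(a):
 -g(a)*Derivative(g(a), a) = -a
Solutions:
 g(a) = -sqrt(C1 + a^2)
 g(a) = sqrt(C1 + a^2)


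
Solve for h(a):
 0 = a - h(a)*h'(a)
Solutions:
 h(a) = -sqrt(C1 + a^2)
 h(a) = sqrt(C1 + a^2)


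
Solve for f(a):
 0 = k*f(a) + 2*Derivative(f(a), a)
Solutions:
 f(a) = C1*exp(-a*k/2)


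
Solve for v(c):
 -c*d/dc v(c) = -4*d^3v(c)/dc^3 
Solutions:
 v(c) = C1 + Integral(C2*airyai(2^(1/3)*c/2) + C3*airybi(2^(1/3)*c/2), c)


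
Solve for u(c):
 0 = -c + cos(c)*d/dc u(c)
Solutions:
 u(c) = C1 + Integral(c/cos(c), c)


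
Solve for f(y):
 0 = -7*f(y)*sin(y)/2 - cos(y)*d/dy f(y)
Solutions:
 f(y) = C1*cos(y)^(7/2)


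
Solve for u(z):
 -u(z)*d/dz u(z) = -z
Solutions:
 u(z) = -sqrt(C1 + z^2)
 u(z) = sqrt(C1 + z^2)


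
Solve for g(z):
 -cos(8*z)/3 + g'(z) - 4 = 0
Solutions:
 g(z) = C1 + 4*z + sin(8*z)/24


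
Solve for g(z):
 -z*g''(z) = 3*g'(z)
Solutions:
 g(z) = C1 + C2/z^2


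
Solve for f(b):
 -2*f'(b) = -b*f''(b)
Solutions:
 f(b) = C1 + C2*b^3


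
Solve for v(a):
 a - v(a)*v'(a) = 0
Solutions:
 v(a) = -sqrt(C1 + a^2)
 v(a) = sqrt(C1 + a^2)


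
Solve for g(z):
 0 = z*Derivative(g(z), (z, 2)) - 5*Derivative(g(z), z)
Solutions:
 g(z) = C1 + C2*z^6


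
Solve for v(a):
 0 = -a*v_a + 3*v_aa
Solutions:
 v(a) = C1 + C2*erfi(sqrt(6)*a/6)


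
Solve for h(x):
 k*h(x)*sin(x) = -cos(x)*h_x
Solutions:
 h(x) = C1*exp(k*log(cos(x)))


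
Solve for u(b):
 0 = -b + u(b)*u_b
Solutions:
 u(b) = -sqrt(C1 + b^2)
 u(b) = sqrt(C1 + b^2)


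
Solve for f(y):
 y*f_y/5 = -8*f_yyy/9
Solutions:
 f(y) = C1 + Integral(C2*airyai(-15^(2/3)*y/10) + C3*airybi(-15^(2/3)*y/10), y)


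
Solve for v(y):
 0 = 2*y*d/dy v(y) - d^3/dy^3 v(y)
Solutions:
 v(y) = C1 + Integral(C2*airyai(2^(1/3)*y) + C3*airybi(2^(1/3)*y), y)


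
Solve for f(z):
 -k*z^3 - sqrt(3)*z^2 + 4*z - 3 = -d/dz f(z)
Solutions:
 f(z) = C1 + k*z^4/4 + sqrt(3)*z^3/3 - 2*z^2 + 3*z


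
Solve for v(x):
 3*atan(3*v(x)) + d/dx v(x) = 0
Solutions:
 Integral(1/atan(3*_y), (_y, v(x))) = C1 - 3*x


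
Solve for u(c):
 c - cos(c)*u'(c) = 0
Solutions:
 u(c) = C1 + Integral(c/cos(c), c)


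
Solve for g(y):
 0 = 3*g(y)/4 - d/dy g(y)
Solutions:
 g(y) = C1*exp(3*y/4)


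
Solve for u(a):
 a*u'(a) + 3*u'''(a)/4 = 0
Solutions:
 u(a) = C1 + Integral(C2*airyai(-6^(2/3)*a/3) + C3*airybi(-6^(2/3)*a/3), a)


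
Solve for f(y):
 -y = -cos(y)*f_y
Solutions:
 f(y) = C1 + Integral(y/cos(y), y)


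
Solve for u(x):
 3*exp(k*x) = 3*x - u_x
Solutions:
 u(x) = C1 + 3*x^2/2 - 3*exp(k*x)/k


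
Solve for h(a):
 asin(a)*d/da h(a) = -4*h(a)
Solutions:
 h(a) = C1*exp(-4*Integral(1/asin(a), a))


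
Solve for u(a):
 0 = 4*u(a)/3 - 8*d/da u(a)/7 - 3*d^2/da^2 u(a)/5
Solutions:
 u(a) = C1*exp(2*a*(-10 + sqrt(345))/21) + C2*exp(-2*a*(10 + sqrt(345))/21)


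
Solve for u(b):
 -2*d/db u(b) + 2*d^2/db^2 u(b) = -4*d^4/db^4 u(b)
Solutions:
 u(b) = C1 + C2*exp(6^(1/3)*b*(-(9 + sqrt(87))^(1/3) + 6^(1/3)/(9 + sqrt(87))^(1/3))/12)*sin(2^(1/3)*3^(1/6)*b*(3*2^(1/3)/(9 + sqrt(87))^(1/3) + 3^(2/3)*(9 + sqrt(87))^(1/3))/12) + C3*exp(6^(1/3)*b*(-(9 + sqrt(87))^(1/3) + 6^(1/3)/(9 + sqrt(87))^(1/3))/12)*cos(2^(1/3)*3^(1/6)*b*(3*2^(1/3)/(9 + sqrt(87))^(1/3) + 3^(2/3)*(9 + sqrt(87))^(1/3))/12) + C4*exp(-6^(1/3)*b*(-(9 + sqrt(87))^(1/3) + 6^(1/3)/(9 + sqrt(87))^(1/3))/6)


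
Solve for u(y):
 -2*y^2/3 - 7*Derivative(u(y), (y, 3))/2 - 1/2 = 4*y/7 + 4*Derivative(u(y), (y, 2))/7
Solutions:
 u(y) = C1 + C2*y + C3*exp(-8*y/49) - 7*y^4/72 + 319*y^3/144 - 15799*y^2/384


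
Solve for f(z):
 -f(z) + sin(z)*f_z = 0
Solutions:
 f(z) = C1*sqrt(cos(z) - 1)/sqrt(cos(z) + 1)


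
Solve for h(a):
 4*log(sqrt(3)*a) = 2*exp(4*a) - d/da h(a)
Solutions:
 h(a) = C1 - 4*a*log(a) + 2*a*(2 - log(3)) + exp(4*a)/2


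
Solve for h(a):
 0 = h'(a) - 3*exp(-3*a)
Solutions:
 h(a) = C1 - exp(-3*a)


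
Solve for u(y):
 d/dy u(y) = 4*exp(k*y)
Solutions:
 u(y) = C1 + 4*exp(k*y)/k


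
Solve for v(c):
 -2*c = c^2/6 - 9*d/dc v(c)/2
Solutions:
 v(c) = C1 + c^3/81 + 2*c^2/9


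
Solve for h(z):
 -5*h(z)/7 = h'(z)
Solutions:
 h(z) = C1*exp(-5*z/7)


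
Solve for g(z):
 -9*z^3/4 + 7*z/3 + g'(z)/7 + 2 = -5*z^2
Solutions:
 g(z) = C1 + 63*z^4/16 - 35*z^3/3 - 49*z^2/6 - 14*z


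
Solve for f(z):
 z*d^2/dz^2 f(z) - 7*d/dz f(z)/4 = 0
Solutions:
 f(z) = C1 + C2*z^(11/4)


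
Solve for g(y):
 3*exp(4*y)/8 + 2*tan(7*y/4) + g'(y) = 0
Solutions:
 g(y) = C1 - 3*exp(4*y)/32 + 8*log(cos(7*y/4))/7


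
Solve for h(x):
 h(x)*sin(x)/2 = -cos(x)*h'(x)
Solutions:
 h(x) = C1*sqrt(cos(x))


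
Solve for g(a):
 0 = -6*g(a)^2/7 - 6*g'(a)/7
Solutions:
 g(a) = 1/(C1 + a)


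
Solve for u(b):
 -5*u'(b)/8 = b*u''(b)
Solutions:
 u(b) = C1 + C2*b^(3/8)


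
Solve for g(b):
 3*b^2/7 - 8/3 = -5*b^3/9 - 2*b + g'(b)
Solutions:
 g(b) = C1 + 5*b^4/36 + b^3/7 + b^2 - 8*b/3


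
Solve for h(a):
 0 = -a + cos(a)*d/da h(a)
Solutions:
 h(a) = C1 + Integral(a/cos(a), a)


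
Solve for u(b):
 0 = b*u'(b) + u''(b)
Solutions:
 u(b) = C1 + C2*erf(sqrt(2)*b/2)


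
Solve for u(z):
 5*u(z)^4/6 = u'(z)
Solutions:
 u(z) = 2^(1/3)*(-1/(C1 + 5*z))^(1/3)
 u(z) = 2^(1/3)*(-1/(C1 + 5*z))^(1/3)*(-1 - sqrt(3)*I)/2
 u(z) = 2^(1/3)*(-1/(C1 + 5*z))^(1/3)*(-1 + sqrt(3)*I)/2


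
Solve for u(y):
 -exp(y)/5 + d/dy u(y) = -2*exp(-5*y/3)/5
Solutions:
 u(y) = C1 + exp(y)/5 + 6*exp(-5*y/3)/25


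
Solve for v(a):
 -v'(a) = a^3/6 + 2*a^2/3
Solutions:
 v(a) = C1 - a^4/24 - 2*a^3/9


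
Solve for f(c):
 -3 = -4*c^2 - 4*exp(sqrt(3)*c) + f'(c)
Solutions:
 f(c) = C1 + 4*c^3/3 - 3*c + 4*sqrt(3)*exp(sqrt(3)*c)/3


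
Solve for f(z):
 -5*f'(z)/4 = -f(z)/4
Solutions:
 f(z) = C1*exp(z/5)


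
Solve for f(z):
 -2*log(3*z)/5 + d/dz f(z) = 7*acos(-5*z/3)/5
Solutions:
 f(z) = C1 + 2*z*log(z)/5 + 7*z*acos(-5*z/3)/5 - 2*z/5 + 2*z*log(3)/5 + 7*sqrt(9 - 25*z^2)/25


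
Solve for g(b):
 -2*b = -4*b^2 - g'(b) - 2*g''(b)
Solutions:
 g(b) = C1 + C2*exp(-b/2) - 4*b^3/3 + 9*b^2 - 36*b


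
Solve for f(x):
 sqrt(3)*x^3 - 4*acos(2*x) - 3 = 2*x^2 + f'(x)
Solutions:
 f(x) = C1 + sqrt(3)*x^4/4 - 2*x^3/3 - 4*x*acos(2*x) - 3*x + 2*sqrt(1 - 4*x^2)


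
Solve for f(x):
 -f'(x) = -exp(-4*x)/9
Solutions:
 f(x) = C1 - exp(-4*x)/36


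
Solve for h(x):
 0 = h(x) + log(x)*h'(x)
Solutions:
 h(x) = C1*exp(-li(x))


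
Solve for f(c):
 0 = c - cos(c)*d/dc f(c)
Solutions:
 f(c) = C1 + Integral(c/cos(c), c)


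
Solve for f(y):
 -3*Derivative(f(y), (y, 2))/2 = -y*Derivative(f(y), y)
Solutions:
 f(y) = C1 + C2*erfi(sqrt(3)*y/3)


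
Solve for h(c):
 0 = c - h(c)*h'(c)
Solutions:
 h(c) = -sqrt(C1 + c^2)
 h(c) = sqrt(C1 + c^2)


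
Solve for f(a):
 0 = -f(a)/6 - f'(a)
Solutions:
 f(a) = C1*exp(-a/6)


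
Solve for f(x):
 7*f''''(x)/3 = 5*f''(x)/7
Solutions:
 f(x) = C1 + C2*x + C3*exp(-sqrt(15)*x/7) + C4*exp(sqrt(15)*x/7)


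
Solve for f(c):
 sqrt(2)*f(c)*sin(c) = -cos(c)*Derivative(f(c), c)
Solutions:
 f(c) = C1*cos(c)^(sqrt(2))


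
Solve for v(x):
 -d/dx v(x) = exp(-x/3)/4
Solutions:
 v(x) = C1 + 3*exp(-x/3)/4


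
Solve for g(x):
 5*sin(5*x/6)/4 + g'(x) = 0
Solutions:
 g(x) = C1 + 3*cos(5*x/6)/2


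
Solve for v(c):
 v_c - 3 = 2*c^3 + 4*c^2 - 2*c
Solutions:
 v(c) = C1 + c^4/2 + 4*c^3/3 - c^2 + 3*c


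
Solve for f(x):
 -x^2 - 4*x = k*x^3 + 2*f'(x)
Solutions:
 f(x) = C1 - k*x^4/8 - x^3/6 - x^2


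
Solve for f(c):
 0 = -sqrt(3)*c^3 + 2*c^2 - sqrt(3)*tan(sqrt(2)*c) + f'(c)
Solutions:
 f(c) = C1 + sqrt(3)*c^4/4 - 2*c^3/3 - sqrt(6)*log(cos(sqrt(2)*c))/2


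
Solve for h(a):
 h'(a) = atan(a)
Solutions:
 h(a) = C1 + a*atan(a) - log(a^2 + 1)/2


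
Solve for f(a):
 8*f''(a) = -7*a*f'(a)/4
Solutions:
 f(a) = C1 + C2*erf(sqrt(7)*a/8)


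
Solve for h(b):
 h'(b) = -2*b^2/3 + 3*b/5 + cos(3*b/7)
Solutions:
 h(b) = C1 - 2*b^3/9 + 3*b^2/10 + 7*sin(3*b/7)/3


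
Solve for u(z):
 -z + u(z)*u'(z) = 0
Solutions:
 u(z) = -sqrt(C1 + z^2)
 u(z) = sqrt(C1 + z^2)


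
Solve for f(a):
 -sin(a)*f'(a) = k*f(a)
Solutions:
 f(a) = C1*exp(k*(-log(cos(a) - 1) + log(cos(a) + 1))/2)


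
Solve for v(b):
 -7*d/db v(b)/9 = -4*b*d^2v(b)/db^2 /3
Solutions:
 v(b) = C1 + C2*b^(19/12)


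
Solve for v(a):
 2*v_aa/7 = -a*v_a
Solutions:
 v(a) = C1 + C2*erf(sqrt(7)*a/2)


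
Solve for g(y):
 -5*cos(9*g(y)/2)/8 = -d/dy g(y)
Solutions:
 -5*y/8 - log(sin(9*g(y)/2) - 1)/9 + log(sin(9*g(y)/2) + 1)/9 = C1


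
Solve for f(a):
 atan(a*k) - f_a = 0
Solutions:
 f(a) = C1 + Piecewise((a*atan(a*k) - log(a^2*k^2 + 1)/(2*k), Ne(k, 0)), (0, True))


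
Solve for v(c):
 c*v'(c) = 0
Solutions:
 v(c) = C1


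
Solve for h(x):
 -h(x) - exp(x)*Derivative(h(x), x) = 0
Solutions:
 h(x) = C1*exp(exp(-x))


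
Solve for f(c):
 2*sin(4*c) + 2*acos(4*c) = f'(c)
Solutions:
 f(c) = C1 + 2*c*acos(4*c) - sqrt(1 - 16*c^2)/2 - cos(4*c)/2


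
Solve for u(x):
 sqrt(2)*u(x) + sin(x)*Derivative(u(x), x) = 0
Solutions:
 u(x) = C1*(cos(x) + 1)^(sqrt(2)/2)/(cos(x) - 1)^(sqrt(2)/2)


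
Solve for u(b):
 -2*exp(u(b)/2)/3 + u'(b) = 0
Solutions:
 u(b) = 2*log(-1/(C1 + 2*b)) + 2*log(6)


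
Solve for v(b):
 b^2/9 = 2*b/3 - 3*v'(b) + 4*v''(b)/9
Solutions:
 v(b) = C1 + C2*exp(27*b/4) - b^3/81 + 77*b^2/729 + 616*b/19683


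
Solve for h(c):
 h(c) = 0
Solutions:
 h(c) = 0


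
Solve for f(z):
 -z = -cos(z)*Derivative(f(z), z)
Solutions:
 f(z) = C1 + Integral(z/cos(z), z)


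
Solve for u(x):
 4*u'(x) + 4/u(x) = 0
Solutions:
 u(x) = -sqrt(C1 - 2*x)
 u(x) = sqrt(C1 - 2*x)


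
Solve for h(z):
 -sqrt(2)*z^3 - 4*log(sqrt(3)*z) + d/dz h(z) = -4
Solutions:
 h(z) = C1 + sqrt(2)*z^4/4 + 4*z*log(z) - 8*z + z*log(9)


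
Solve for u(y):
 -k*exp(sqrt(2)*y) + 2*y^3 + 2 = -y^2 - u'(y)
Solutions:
 u(y) = C1 + sqrt(2)*k*exp(sqrt(2)*y)/2 - y^4/2 - y^3/3 - 2*y


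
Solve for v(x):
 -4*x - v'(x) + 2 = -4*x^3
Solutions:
 v(x) = C1 + x^4 - 2*x^2 + 2*x


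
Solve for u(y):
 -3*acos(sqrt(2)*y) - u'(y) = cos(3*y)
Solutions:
 u(y) = C1 - 3*y*acos(sqrt(2)*y) + 3*sqrt(2)*sqrt(1 - 2*y^2)/2 - sin(3*y)/3


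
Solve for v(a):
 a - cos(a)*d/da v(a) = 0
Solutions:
 v(a) = C1 + Integral(a/cos(a), a)


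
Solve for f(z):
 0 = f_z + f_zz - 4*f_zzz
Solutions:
 f(z) = C1 + C2*exp(z*(1 - sqrt(17))/8) + C3*exp(z*(1 + sqrt(17))/8)


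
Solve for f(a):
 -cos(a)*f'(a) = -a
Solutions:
 f(a) = C1 + Integral(a/cos(a), a)


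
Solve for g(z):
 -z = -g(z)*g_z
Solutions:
 g(z) = -sqrt(C1 + z^2)
 g(z) = sqrt(C1 + z^2)


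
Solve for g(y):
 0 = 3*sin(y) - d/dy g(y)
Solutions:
 g(y) = C1 - 3*cos(y)


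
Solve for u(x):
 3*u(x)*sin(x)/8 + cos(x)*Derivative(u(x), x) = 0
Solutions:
 u(x) = C1*cos(x)^(3/8)


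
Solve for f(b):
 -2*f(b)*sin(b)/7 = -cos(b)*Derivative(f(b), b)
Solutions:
 f(b) = C1/cos(b)^(2/7)


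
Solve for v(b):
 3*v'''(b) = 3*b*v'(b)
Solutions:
 v(b) = C1 + Integral(C2*airyai(b) + C3*airybi(b), b)


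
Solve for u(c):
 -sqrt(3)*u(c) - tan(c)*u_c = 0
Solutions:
 u(c) = C1/sin(c)^(sqrt(3))


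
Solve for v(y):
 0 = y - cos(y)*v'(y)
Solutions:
 v(y) = C1 + Integral(y/cos(y), y)


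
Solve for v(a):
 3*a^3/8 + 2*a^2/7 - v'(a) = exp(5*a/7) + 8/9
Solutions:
 v(a) = C1 + 3*a^4/32 + 2*a^3/21 - 8*a/9 - 7*exp(5*a/7)/5


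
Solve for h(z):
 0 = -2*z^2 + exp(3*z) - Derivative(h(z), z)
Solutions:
 h(z) = C1 - 2*z^3/3 + exp(3*z)/3


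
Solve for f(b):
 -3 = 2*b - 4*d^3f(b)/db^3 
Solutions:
 f(b) = C1 + C2*b + C3*b^2 + b^4/48 + b^3/8


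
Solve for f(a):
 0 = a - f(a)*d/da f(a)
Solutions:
 f(a) = -sqrt(C1 + a^2)
 f(a) = sqrt(C1 + a^2)


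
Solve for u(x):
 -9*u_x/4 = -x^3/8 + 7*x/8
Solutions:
 u(x) = C1 + x^4/72 - 7*x^2/36


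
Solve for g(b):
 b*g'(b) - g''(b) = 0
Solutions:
 g(b) = C1 + C2*erfi(sqrt(2)*b/2)


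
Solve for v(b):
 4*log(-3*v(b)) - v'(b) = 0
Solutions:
 -Integral(1/(log(-_y) + log(3)), (_y, v(b)))/4 = C1 - b


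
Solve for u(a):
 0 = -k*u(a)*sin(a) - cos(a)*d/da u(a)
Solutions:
 u(a) = C1*exp(k*log(cos(a)))


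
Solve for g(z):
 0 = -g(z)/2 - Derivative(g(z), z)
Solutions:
 g(z) = C1*exp(-z/2)


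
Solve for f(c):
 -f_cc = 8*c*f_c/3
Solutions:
 f(c) = C1 + C2*erf(2*sqrt(3)*c/3)


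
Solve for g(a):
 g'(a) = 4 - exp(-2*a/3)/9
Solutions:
 g(a) = C1 + 4*a + exp(-2*a/3)/6


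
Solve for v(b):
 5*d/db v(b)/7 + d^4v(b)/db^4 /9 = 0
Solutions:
 v(b) = C1 + C4*exp(b*(-45^(1/3)*7^(2/3) + 3*21^(2/3)*5^(1/3))/28)*sin(3*3^(1/6)*5^(1/3)*7^(2/3)*b/14) + C5*exp(b*(-45^(1/3)*7^(2/3) + 3*21^(2/3)*5^(1/3))/28)*cos(3*3^(1/6)*5^(1/3)*7^(2/3)*b/14) + C6*exp(-b*(45^(1/3)*7^(2/3) + 3*21^(2/3)*5^(1/3))/28) + (C2*sin(3*3^(1/6)*5^(1/3)*7^(2/3)*b/14) + C3*cos(3*3^(1/6)*5^(1/3)*7^(2/3)*b/14))*exp(45^(1/3)*7^(2/3)*b/14)


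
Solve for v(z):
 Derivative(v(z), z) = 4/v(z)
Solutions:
 v(z) = -sqrt(C1 + 8*z)
 v(z) = sqrt(C1 + 8*z)


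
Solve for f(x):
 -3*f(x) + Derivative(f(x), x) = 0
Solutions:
 f(x) = C1*exp(3*x)


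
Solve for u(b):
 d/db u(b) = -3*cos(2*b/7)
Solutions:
 u(b) = C1 - 21*sin(2*b/7)/2


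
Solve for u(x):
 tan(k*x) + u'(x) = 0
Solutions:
 u(x) = C1 - Piecewise((-log(cos(k*x))/k, Ne(k, 0)), (0, True))


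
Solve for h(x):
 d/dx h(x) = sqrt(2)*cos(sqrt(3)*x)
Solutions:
 h(x) = C1 + sqrt(6)*sin(sqrt(3)*x)/3


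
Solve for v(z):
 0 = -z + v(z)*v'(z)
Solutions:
 v(z) = -sqrt(C1 + z^2)
 v(z) = sqrt(C1 + z^2)


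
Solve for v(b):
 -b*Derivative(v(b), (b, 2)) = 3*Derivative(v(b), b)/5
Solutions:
 v(b) = C1 + C2*b^(2/5)


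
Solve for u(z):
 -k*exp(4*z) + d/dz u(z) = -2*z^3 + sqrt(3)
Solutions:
 u(z) = C1 + k*exp(4*z)/4 - z^4/2 + sqrt(3)*z


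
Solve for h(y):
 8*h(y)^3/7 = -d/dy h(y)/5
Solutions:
 h(y) = -sqrt(14)*sqrt(-1/(C1 - 40*y))/2
 h(y) = sqrt(14)*sqrt(-1/(C1 - 40*y))/2


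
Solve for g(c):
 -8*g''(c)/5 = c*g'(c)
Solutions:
 g(c) = C1 + C2*erf(sqrt(5)*c/4)


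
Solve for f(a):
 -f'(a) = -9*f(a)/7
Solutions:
 f(a) = C1*exp(9*a/7)


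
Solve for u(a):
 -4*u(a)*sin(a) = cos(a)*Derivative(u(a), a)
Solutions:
 u(a) = C1*cos(a)^4


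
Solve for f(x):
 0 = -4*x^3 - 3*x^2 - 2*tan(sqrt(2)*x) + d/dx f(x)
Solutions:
 f(x) = C1 + x^4 + x^3 - sqrt(2)*log(cos(sqrt(2)*x))


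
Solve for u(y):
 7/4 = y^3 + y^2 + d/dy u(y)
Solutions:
 u(y) = C1 - y^4/4 - y^3/3 + 7*y/4


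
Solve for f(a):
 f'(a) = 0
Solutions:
 f(a) = C1


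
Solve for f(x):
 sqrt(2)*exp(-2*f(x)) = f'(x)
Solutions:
 f(x) = log(-sqrt(C1 + 2*sqrt(2)*x))
 f(x) = log(C1 + 2*sqrt(2)*x)/2


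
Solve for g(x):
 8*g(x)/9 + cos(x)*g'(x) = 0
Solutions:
 g(x) = C1*(sin(x) - 1)^(4/9)/(sin(x) + 1)^(4/9)


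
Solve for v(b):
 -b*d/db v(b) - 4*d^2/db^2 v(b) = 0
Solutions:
 v(b) = C1 + C2*erf(sqrt(2)*b/4)


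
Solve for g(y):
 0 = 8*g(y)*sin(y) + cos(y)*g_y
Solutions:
 g(y) = C1*cos(y)^8


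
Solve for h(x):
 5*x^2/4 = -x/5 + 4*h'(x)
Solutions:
 h(x) = C1 + 5*x^3/48 + x^2/40


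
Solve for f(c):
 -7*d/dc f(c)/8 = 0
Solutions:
 f(c) = C1


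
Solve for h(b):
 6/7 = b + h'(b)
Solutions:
 h(b) = C1 - b^2/2 + 6*b/7


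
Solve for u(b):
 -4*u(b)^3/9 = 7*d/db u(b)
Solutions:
 u(b) = -3*sqrt(14)*sqrt(-1/(C1 - 4*b))/2
 u(b) = 3*sqrt(14)*sqrt(-1/(C1 - 4*b))/2


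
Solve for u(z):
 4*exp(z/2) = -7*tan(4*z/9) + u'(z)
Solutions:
 u(z) = C1 + 8*exp(z/2) - 63*log(cos(4*z/9))/4


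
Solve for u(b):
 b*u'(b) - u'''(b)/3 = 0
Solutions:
 u(b) = C1 + Integral(C2*airyai(3^(1/3)*b) + C3*airybi(3^(1/3)*b), b)


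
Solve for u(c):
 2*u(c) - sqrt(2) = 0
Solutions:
 u(c) = sqrt(2)/2


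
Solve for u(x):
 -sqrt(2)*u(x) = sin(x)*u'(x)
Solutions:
 u(x) = C1*(cos(x) + 1)^(sqrt(2)/2)/(cos(x) - 1)^(sqrt(2)/2)


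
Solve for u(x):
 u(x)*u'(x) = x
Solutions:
 u(x) = -sqrt(C1 + x^2)
 u(x) = sqrt(C1 + x^2)


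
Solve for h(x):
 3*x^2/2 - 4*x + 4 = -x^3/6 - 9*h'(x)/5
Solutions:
 h(x) = C1 - 5*x^4/216 - 5*x^3/18 + 10*x^2/9 - 20*x/9


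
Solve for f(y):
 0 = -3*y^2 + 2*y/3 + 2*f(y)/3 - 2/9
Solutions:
 f(y) = 9*y^2/2 - y + 1/3


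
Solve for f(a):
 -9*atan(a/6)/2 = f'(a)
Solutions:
 f(a) = C1 - 9*a*atan(a/6)/2 + 27*log(a^2 + 36)/2


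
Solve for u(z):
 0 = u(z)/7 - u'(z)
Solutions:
 u(z) = C1*exp(z/7)


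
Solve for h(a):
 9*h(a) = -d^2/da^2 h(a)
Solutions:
 h(a) = C1*sin(3*a) + C2*cos(3*a)


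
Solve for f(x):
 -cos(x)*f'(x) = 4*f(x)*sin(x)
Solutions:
 f(x) = C1*cos(x)^4


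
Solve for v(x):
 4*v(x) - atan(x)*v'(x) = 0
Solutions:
 v(x) = C1*exp(4*Integral(1/atan(x), x))


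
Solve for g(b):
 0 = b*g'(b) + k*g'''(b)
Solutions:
 g(b) = C1 + Integral(C2*airyai(b*(-1/k)^(1/3)) + C3*airybi(b*(-1/k)^(1/3)), b)


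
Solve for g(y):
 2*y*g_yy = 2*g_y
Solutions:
 g(y) = C1 + C2*y^2


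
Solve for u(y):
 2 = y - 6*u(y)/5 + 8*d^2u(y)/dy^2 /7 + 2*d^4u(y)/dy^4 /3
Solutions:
 u(y) = C1*exp(-sqrt(105)*y*sqrt(-10 + sqrt(345))/35) + C2*exp(sqrt(105)*y*sqrt(-10 + sqrt(345))/35) + C3*sin(sqrt(105)*y*sqrt(10 + sqrt(345))/35) + C4*cos(sqrt(105)*y*sqrt(10 + sqrt(345))/35) + 5*y/6 - 5/3


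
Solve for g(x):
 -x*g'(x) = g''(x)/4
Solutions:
 g(x) = C1 + C2*erf(sqrt(2)*x)


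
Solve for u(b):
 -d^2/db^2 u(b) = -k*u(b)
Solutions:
 u(b) = C1*exp(-b*sqrt(k)) + C2*exp(b*sqrt(k))


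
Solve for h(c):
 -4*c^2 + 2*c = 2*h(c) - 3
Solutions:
 h(c) = -2*c^2 + c + 3/2


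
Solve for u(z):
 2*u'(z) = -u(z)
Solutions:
 u(z) = C1*exp(-z/2)


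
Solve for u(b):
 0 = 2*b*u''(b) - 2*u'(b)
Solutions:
 u(b) = C1 + C2*b^2


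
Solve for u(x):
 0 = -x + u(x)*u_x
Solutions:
 u(x) = -sqrt(C1 + x^2)
 u(x) = sqrt(C1 + x^2)


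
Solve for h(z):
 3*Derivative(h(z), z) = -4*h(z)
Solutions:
 h(z) = C1*exp(-4*z/3)


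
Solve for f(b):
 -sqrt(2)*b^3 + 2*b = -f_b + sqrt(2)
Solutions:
 f(b) = C1 + sqrt(2)*b^4/4 - b^2 + sqrt(2)*b


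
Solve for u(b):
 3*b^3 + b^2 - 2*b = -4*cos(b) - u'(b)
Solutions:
 u(b) = C1 - 3*b^4/4 - b^3/3 + b^2 - 4*sin(b)


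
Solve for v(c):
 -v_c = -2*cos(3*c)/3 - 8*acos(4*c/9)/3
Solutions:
 v(c) = C1 + 8*c*acos(4*c/9)/3 - 2*sqrt(81 - 16*c^2)/3 + 2*sin(3*c)/9


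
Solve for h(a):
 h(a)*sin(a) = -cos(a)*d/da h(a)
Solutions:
 h(a) = C1*cos(a)


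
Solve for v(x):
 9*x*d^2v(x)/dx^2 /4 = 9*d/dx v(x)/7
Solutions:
 v(x) = C1 + C2*x^(11/7)


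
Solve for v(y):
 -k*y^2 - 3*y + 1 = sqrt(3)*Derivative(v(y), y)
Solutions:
 v(y) = C1 - sqrt(3)*k*y^3/9 - sqrt(3)*y^2/2 + sqrt(3)*y/3


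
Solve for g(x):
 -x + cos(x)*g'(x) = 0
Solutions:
 g(x) = C1 + Integral(x/cos(x), x)


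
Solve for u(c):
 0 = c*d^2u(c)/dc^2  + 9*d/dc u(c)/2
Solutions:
 u(c) = C1 + C2/c^(7/2)


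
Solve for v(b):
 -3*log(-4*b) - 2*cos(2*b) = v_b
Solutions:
 v(b) = C1 - 3*b*log(-b) - 6*b*log(2) + 3*b - sin(2*b)


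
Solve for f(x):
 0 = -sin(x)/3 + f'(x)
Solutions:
 f(x) = C1 - cos(x)/3


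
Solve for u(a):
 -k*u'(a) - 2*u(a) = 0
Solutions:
 u(a) = C1*exp(-2*a/k)


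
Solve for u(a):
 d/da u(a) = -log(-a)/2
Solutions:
 u(a) = C1 - a*log(-a)/2 + a/2


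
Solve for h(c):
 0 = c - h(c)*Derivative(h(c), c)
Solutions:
 h(c) = -sqrt(C1 + c^2)
 h(c) = sqrt(C1 + c^2)


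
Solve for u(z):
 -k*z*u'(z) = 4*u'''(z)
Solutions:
 u(z) = C1 + Integral(C2*airyai(2^(1/3)*z*(-k)^(1/3)/2) + C3*airybi(2^(1/3)*z*(-k)^(1/3)/2), z)


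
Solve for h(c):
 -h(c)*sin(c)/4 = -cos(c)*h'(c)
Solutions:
 h(c) = C1/cos(c)^(1/4)


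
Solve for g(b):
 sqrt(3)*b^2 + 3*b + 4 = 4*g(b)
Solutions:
 g(b) = sqrt(3)*b^2/4 + 3*b/4 + 1


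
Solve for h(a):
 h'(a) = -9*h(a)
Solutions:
 h(a) = C1*exp(-9*a)


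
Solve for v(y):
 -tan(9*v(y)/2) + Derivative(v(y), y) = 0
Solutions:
 v(y) = -2*asin(C1*exp(9*y/2))/9 + 2*pi/9
 v(y) = 2*asin(C1*exp(9*y/2))/9


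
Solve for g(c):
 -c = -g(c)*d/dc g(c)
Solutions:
 g(c) = -sqrt(C1 + c^2)
 g(c) = sqrt(C1 + c^2)


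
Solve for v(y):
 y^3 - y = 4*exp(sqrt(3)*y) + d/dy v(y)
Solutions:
 v(y) = C1 + y^4/4 - y^2/2 - 4*sqrt(3)*exp(sqrt(3)*y)/3


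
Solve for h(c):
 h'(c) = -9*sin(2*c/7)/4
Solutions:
 h(c) = C1 + 63*cos(2*c/7)/8


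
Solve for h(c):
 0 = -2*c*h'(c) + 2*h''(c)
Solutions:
 h(c) = C1 + C2*erfi(sqrt(2)*c/2)


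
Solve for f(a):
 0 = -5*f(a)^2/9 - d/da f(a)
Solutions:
 f(a) = 9/(C1 + 5*a)


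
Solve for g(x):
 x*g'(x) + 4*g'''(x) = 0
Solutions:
 g(x) = C1 + Integral(C2*airyai(-2^(1/3)*x/2) + C3*airybi(-2^(1/3)*x/2), x)


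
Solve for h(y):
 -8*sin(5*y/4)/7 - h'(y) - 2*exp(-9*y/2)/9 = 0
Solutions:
 h(y) = C1 + 32*cos(5*y/4)/35 + 4*exp(-9*y/2)/81


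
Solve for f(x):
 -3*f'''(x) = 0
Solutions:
 f(x) = C1 + C2*x + C3*x^2


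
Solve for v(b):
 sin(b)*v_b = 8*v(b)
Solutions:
 v(b) = C1*(cos(b)^4 - 4*cos(b)^3 + 6*cos(b)^2 - 4*cos(b) + 1)/(cos(b)^4 + 4*cos(b)^3 + 6*cos(b)^2 + 4*cos(b) + 1)


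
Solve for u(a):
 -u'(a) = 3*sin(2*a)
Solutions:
 u(a) = C1 + 3*cos(2*a)/2


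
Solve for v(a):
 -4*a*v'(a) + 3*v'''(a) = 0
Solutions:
 v(a) = C1 + Integral(C2*airyai(6^(2/3)*a/3) + C3*airybi(6^(2/3)*a/3), a)


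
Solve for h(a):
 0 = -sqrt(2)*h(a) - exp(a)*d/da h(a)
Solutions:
 h(a) = C1*exp(sqrt(2)*exp(-a))


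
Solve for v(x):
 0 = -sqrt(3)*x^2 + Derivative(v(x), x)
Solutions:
 v(x) = C1 + sqrt(3)*x^3/3


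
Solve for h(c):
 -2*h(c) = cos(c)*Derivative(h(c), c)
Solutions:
 h(c) = C1*(sin(c) - 1)/(sin(c) + 1)


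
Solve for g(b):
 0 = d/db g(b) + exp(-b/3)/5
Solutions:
 g(b) = C1 + 3*exp(-b/3)/5


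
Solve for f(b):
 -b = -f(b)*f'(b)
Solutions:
 f(b) = -sqrt(C1 + b^2)
 f(b) = sqrt(C1 + b^2)


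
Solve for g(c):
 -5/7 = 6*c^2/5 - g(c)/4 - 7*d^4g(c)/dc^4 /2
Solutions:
 g(c) = 24*c^2/5 + (C1*sin(2^(1/4)*7^(3/4)*c/14) + C2*cos(2^(1/4)*7^(3/4)*c/14))*exp(-2^(1/4)*7^(3/4)*c/14) + (C3*sin(2^(1/4)*7^(3/4)*c/14) + C4*cos(2^(1/4)*7^(3/4)*c/14))*exp(2^(1/4)*7^(3/4)*c/14) + 20/7


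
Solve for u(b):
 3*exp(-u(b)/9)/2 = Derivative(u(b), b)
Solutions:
 u(b) = 9*log(C1 + b/6)


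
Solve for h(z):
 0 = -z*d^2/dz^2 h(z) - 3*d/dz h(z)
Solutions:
 h(z) = C1 + C2/z^2


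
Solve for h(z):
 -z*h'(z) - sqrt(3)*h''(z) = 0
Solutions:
 h(z) = C1 + C2*erf(sqrt(2)*3^(3/4)*z/6)


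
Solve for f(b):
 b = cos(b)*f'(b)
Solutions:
 f(b) = C1 + Integral(b/cos(b), b)


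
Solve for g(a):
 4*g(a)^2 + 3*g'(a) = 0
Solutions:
 g(a) = 3/(C1 + 4*a)


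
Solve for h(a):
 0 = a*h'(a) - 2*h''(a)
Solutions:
 h(a) = C1 + C2*erfi(a/2)


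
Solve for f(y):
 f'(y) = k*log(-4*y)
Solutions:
 f(y) = C1 + k*y*log(-y) + k*y*(-1 + 2*log(2))


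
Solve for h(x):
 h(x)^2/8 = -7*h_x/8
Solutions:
 h(x) = 7/(C1 + x)


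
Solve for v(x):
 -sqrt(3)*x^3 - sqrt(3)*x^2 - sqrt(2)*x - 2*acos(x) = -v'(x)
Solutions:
 v(x) = C1 + sqrt(3)*x^4/4 + sqrt(3)*x^3/3 + sqrt(2)*x^2/2 + 2*x*acos(x) - 2*sqrt(1 - x^2)


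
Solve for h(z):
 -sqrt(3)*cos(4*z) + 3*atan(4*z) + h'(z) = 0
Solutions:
 h(z) = C1 - 3*z*atan(4*z) + 3*log(16*z^2 + 1)/8 + sqrt(3)*sin(4*z)/4


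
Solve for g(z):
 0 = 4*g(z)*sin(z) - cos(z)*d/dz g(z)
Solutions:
 g(z) = C1/cos(z)^4


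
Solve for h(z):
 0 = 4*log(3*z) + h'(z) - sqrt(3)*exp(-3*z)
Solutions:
 h(z) = C1 - 4*z*log(z) + 4*z*(1 - log(3)) - sqrt(3)*exp(-3*z)/3


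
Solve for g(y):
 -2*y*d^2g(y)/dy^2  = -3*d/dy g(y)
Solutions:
 g(y) = C1 + C2*y^(5/2)


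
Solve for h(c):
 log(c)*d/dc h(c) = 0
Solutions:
 h(c) = C1


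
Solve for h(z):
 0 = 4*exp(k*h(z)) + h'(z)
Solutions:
 h(z) = Piecewise((log(1/(C1*k + 4*k*z))/k, Ne(k, 0)), (nan, True))
 h(z) = Piecewise((C1 - 4*z, Eq(k, 0)), (nan, True))


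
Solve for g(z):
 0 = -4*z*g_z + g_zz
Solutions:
 g(z) = C1 + C2*erfi(sqrt(2)*z)


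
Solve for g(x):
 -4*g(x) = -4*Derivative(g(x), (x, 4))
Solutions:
 g(x) = C1*exp(-x) + C2*exp(x) + C3*sin(x) + C4*cos(x)


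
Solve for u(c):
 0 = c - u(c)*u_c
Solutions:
 u(c) = -sqrt(C1 + c^2)
 u(c) = sqrt(C1 + c^2)


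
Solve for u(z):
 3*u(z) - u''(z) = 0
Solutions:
 u(z) = C1*exp(-sqrt(3)*z) + C2*exp(sqrt(3)*z)


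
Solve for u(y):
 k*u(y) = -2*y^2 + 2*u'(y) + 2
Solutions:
 u(y) = C1*exp(k*y/2) - 2*y^2/k + 2/k - 8*y/k^2 - 16/k^3


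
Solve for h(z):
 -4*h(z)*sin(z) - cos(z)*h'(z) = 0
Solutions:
 h(z) = C1*cos(z)^4


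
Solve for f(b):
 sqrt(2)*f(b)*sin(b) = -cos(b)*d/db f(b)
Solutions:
 f(b) = C1*cos(b)^(sqrt(2))


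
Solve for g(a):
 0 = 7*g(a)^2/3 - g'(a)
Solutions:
 g(a) = -3/(C1 + 7*a)


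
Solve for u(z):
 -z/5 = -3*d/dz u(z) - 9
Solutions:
 u(z) = C1 + z^2/30 - 3*z


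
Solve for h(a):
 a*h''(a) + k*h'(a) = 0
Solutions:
 h(a) = C1 + a^(1 - re(k))*(C2*sin(log(a)*Abs(im(k))) + C3*cos(log(a)*im(k)))


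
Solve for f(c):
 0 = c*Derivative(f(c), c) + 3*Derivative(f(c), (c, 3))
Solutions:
 f(c) = C1 + Integral(C2*airyai(-3^(2/3)*c/3) + C3*airybi(-3^(2/3)*c/3), c)


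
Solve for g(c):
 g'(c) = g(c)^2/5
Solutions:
 g(c) = -5/(C1 + c)


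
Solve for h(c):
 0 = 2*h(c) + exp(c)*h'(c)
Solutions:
 h(c) = C1*exp(2*exp(-c))


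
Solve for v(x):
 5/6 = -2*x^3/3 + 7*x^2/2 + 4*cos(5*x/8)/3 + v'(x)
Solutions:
 v(x) = C1 + x^4/6 - 7*x^3/6 + 5*x/6 - 32*sin(5*x/8)/15


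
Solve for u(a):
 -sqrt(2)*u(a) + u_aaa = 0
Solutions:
 u(a) = C3*exp(2^(1/6)*a) + (C1*sin(2^(1/6)*sqrt(3)*a/2) + C2*cos(2^(1/6)*sqrt(3)*a/2))*exp(-2^(1/6)*a/2)


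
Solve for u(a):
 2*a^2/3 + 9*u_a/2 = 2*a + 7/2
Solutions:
 u(a) = C1 - 4*a^3/81 + 2*a^2/9 + 7*a/9
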